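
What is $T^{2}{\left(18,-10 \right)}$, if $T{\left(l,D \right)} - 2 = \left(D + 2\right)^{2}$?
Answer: $4356$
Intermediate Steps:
$T{\left(l,D \right)} = 2 + \left(2 + D\right)^{2}$ ($T{\left(l,D \right)} = 2 + \left(D + 2\right)^{2} = 2 + \left(2 + D\right)^{2}$)
$T^{2}{\left(18,-10 \right)} = \left(2 + \left(2 - 10\right)^{2}\right)^{2} = \left(2 + \left(-8\right)^{2}\right)^{2} = \left(2 + 64\right)^{2} = 66^{2} = 4356$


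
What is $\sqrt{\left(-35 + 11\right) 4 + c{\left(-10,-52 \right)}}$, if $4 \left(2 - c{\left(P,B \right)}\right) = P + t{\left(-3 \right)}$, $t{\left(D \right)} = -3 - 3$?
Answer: $3 i \sqrt{10} \approx 9.4868 i$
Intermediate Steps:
$t{\left(D \right)} = -6$ ($t{\left(D \right)} = -3 - 3 = -6$)
$c{\left(P,B \right)} = \frac{7}{2} - \frac{P}{4}$ ($c{\left(P,B \right)} = 2 - \frac{P - 6}{4} = 2 - \frac{-6 + P}{4} = 2 - \left(- \frac{3}{2} + \frac{P}{4}\right) = \frac{7}{2} - \frac{P}{4}$)
$\sqrt{\left(-35 + 11\right) 4 + c{\left(-10,-52 \right)}} = \sqrt{\left(-35 + 11\right) 4 + \left(\frac{7}{2} - - \frac{5}{2}\right)} = \sqrt{\left(-24\right) 4 + \left(\frac{7}{2} + \frac{5}{2}\right)} = \sqrt{-96 + 6} = \sqrt{-90} = 3 i \sqrt{10}$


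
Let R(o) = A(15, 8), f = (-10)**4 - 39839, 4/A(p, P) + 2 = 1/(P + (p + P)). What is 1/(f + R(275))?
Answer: -61/1820303 ≈ -3.3511e-5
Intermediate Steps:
A(p, P) = 4/(-2 + 1/(p + 2*P)) (A(p, P) = 4/(-2 + 1/(P + (p + P))) = 4/(-2 + 1/(P + (P + p))) = 4/(-2 + 1/(p + 2*P)))
f = -29839 (f = 10000 - 39839 = -29839)
R(o) = -124/61 (R(o) = 4*(-1*15 - 2*8)/(-1 + 2*15 + 4*8) = 4*(-15 - 16)/(-1 + 30 + 32) = 4*(-31)/61 = 4*(1/61)*(-31) = -124/61)
1/(f + R(275)) = 1/(-29839 - 124/61) = 1/(-1820303/61) = -61/1820303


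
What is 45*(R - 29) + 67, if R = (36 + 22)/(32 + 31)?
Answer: -8376/7 ≈ -1196.6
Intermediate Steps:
R = 58/63 ≈ 0.92064
45*(R - 29) + 67 = 45*(58/63 - 29) + 67 = 45*(-1769/63) + 67 = -8845/7 + 67 = -8376/7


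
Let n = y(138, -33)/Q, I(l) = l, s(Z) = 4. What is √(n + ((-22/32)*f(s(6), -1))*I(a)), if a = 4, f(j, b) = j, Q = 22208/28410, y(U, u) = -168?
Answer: I*√108809831/694 ≈ 15.031*I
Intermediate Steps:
Q = 11104/14205 (Q = 22208*(1/28410) = 11104/14205 ≈ 0.78170)
n = -298305/1388 (n = -168/11104/14205 = -168*14205/11104 = -298305/1388 ≈ -214.92)
√(n + ((-22/32)*f(s(6), -1))*I(a)) = √(-298305/1388 + (-22/32*4)*4) = √(-298305/1388 + (-22*1/32*4)*4) = √(-298305/1388 - 11/16*4*4) = √(-298305/1388 - 11/4*4) = √(-298305/1388 - 11) = √(-313573/1388) = I*√108809831/694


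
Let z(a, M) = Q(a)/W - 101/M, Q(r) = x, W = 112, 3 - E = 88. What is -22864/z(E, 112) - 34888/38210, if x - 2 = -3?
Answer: 24460846676/974355 ≈ 25105.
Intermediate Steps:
E = -85 (E = 3 - 1*88 = 3 - 88 = -85)
x = -1 (x = 2 - 3 = -1)
Q(r) = -1
z(a, M) = -1/112 - 101/M
-22864/z(E, 112) - 34888/38210 = -22864*12544/(-11312 - 1*112) - 34888/38210 = -22864*12544/(-11312 - 112) - 34888*1/38210 = -22864/((1/112)*(1/112)*(-11424)) - 17444/19105 = -22864/(-51/56) - 17444/19105 = -22864*(-56/51) - 17444/19105 = 1280384/51 - 17444/19105 = 24460846676/974355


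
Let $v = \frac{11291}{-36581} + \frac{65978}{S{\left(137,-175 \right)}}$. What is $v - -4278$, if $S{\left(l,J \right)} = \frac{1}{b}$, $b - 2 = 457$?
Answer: $\frac{1107971901289}{36581} \approx 3.0288 \cdot 10^{7}$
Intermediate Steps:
$b = 459$ ($b = 2 + 457 = 459$)
$S{\left(l,J \right)} = \frac{1}{459}$
$v = \frac{1107815407771}{36581}$ ($v = \frac{11291}{-36581} + 65978 \frac{1}{\frac{1}{459}} = 11291 \left(- \frac{1}{36581}\right) + 65978 \cdot 459 = - \frac{11291}{36581} + 30283902 = \frac{1107815407771}{36581} \approx 3.0284 \cdot 10^{7}$)
$v - -4278 = \frac{1107815407771}{36581} - -4278 = \frac{1107815407771}{36581} + 4278 = \frac{1107971901289}{36581}$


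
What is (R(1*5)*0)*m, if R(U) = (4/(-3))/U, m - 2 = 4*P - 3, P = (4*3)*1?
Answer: 0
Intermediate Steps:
P = 12 (P = 12*1 = 12)
m = 47 (m = 2 + (4*12 - 3) = 2 + (48 - 3) = 2 + 45 = 47)
R(U) = -4/(3*U) (R(U) = (4*(-⅓))/U = -4/(3*U))
(R(1*5)*0)*m = (-4/(3*(1*5))*0)*47 = (-4/3/5*0)*47 = (-4/3*⅕*0)*47 = -4/15*0*47 = 0*47 = 0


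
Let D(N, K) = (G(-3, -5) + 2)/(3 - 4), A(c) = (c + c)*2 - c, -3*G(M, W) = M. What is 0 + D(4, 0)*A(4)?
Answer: -36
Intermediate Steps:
G(M, W) = -M/3
A(c) = 3*c (A(c) = (2*c)*2 - c = 4*c - c = 3*c)
D(N, K) = -3 (D(N, K) = (-1/3*(-3) + 2)/(3 - 4) = (1 + 2)/(-1) = 3*(-1) = -3)
0 + D(4, 0)*A(4) = 0 - 9*4 = 0 - 3*12 = 0 - 36 = -36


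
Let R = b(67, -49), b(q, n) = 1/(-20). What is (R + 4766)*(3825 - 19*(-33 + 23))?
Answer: 76541157/4 ≈ 1.9135e+7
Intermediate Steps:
b(q, n) = -1/20
R = -1/20 ≈ -0.050000
(R + 4766)*(3825 - 19*(-33 + 23)) = (-1/20 + 4766)*(3825 - 19*(-33 + 23)) = 95319*(3825 - 19*(-10))/20 = 95319*(3825 + 190)/20 = (95319/20)*4015 = 76541157/4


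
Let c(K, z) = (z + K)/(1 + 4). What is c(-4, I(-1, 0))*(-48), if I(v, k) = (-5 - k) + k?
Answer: 432/5 ≈ 86.400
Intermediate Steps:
I(v, k) = -5
c(K, z) = K/5 + z/5 (c(K, z) = (K + z)/5 = (K + z)*(⅕) = K/5 + z/5)
c(-4, I(-1, 0))*(-48) = ((⅕)*(-4) + (⅕)*(-5))*(-48) = (-⅘ - 1)*(-48) = -9/5*(-48) = 432/5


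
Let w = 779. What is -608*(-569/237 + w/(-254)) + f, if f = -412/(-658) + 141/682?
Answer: 22457178405107/6753553422 ≈ 3325.2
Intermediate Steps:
f = 186881/224378 (f = -412*(-1/658) + 141*(1/682) = 206/329 + 141/682 = 186881/224378 ≈ 0.83288)
-608*(-569/237 + w/(-254)) + f = -608*(-569/237 + 779/(-254)) + 186881/224378 = -608*(-569*1/237 + 779*(-1/254)) + 186881/224378 = -608*(-569/237 - 779/254) + 186881/224378 = -608*(-329149/60198) + 186881/224378 = 100061296/30099 + 186881/224378 = 22457178405107/6753553422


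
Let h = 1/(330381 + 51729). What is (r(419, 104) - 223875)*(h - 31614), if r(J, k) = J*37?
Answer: 1258569540806254/191055 ≈ 6.5875e+9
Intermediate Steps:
h = 1/382110 ≈ 2.6170e-6
r(J, k) = 37*J
(r(419, 104) - 223875)*(h - 31614) = (37*419 - 223875)*(1/382110 - 31614) = (15503 - 223875)*(-12080025539/382110) = -208372*(-12080025539/382110) = 1258569540806254/191055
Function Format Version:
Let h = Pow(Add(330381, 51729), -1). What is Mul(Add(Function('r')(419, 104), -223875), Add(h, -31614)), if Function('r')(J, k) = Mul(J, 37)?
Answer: Rational(1258569540806254, 191055) ≈ 6.5875e+9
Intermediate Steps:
h = Rational(1, 382110) (h = Pow(382110, -1) = Rational(1, 382110) ≈ 2.6170e-6)
Function('r')(J, k) = Mul(37, J)
Mul(Add(Function('r')(419, 104), -223875), Add(h, -31614)) = Mul(Add(Mul(37, 419), -223875), Add(Rational(1, 382110), -31614)) = Mul(Add(15503, -223875), Rational(-12080025539, 382110)) = Mul(-208372, Rational(-12080025539, 382110)) = Rational(1258569540806254, 191055)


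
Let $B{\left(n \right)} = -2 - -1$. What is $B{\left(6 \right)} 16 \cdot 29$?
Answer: $-464$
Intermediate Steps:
$B{\left(n \right)} = -1$ ($B{\left(n \right)} = -2 + 1 = -1$)
$B{\left(6 \right)} 16 \cdot 29 = \left(-1\right) 16 \cdot 29 = \left(-16\right) 29 = -464$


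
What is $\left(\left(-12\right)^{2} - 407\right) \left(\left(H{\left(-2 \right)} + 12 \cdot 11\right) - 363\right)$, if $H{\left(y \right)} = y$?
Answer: $61279$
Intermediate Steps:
$\left(\left(-12\right)^{2} - 407\right) \left(\left(H{\left(-2 \right)} + 12 \cdot 11\right) - 363\right) = \left(\left(-12\right)^{2} - 407\right) \left(\left(-2 + 12 \cdot 11\right) - 363\right) = \left(144 - 407\right) \left(\left(-2 + 132\right) - 363\right) = - 263 \left(130 - 363\right) = \left(-263\right) \left(-233\right) = 61279$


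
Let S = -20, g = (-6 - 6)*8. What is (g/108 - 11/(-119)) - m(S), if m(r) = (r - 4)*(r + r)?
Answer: -1029013/1071 ≈ -960.80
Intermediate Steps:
g = -96 (g = -12*8 = -96)
m(r) = 2*r*(-4 + r) (m(r) = (-4 + r)*(2*r) = 2*r*(-4 + r))
(g/108 - 11/(-119)) - m(S) = (-96/108 - 11/(-119)) - 2*(-20)*(-4 - 20) = (-96*1/108 - 11*(-1/119)) - 2*(-20)*(-24) = (-8/9 + 11/119) - 1*960 = -853/1071 - 960 = -1029013/1071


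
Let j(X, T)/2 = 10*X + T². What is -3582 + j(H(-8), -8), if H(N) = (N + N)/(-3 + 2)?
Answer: -3134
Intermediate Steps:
H(N) = -2*N (H(N) = (2*N)/(-1) = (2*N)*(-1) = -2*N)
j(X, T) = 2*T² + 20*X (j(X, T) = 2*(10*X + T²) = 2*(T² + 10*X) = 2*T² + 20*X)
-3582 + j(H(-8), -8) = -3582 + (2*(-8)² + 20*(-2*(-8))) = -3582 + (2*64 + 20*16) = -3582 + (128 + 320) = -3582 + 448 = -3134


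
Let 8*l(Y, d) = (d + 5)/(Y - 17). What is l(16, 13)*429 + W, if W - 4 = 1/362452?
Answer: -87101746/90613 ≈ -961.25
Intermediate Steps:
W = 1449809/362452 (W = 4 + 1/362452 = 1449809/362452 ≈ 4.0000)
l(Y, d) = (5 + d)/(8*(-17 + Y)) (l(Y, d) = ((d + 5)/(Y - 17))/8 = ((5 + d)/(-17 + Y))/8 = (5 + d)/(8*(-17 + Y)))
l(16, 13)*429 + W = ((5 + 13)/(8*(-17 + 16)))*429 + 1449809/362452 = ((1/8)*18/(-1))*429 + 1449809/362452 = ((1/8)*(-1)*18)*429 + 1449809/362452 = -9/4*429 + 1449809/362452 = -3861/4 + 1449809/362452 = -87101746/90613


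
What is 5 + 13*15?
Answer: 200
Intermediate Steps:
5 + 13*15 = 5 + 195 = 200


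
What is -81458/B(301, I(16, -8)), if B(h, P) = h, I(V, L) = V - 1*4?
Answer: -81458/301 ≈ -270.62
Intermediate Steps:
I(V, L) = -4 + V (I(V, L) = V - 4 = -4 + V)
-81458/B(301, I(16, -8)) = -81458/301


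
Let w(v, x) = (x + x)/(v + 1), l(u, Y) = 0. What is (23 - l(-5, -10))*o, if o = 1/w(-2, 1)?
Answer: -23/2 ≈ -11.500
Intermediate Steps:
w(v, x) = 2*x/(1 + v) (w(v, x) = (2*x)/(1 + v) = 2*x/(1 + v))
o = -½ (o = 1/(2*1/(1 - 2)) = 1/(2*1/(-1)) = 1/(2*1*(-1)) = 1/(-2) = -½ ≈ -0.50000)
(23 - l(-5, -10))*o = (23 - 1*0)*(-½) = (23 + 0)*(-½) = 23*(-½) = -23/2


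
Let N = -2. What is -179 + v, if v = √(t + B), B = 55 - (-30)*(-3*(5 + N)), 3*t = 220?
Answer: -179 + 5*I*√51/3 ≈ -179.0 + 11.902*I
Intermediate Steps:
t = 220/3 (t = (⅓)*220 = 220/3 ≈ 73.333)
B = -215 (B = 55 - (-30)*(-3*(5 - 2)) = 55 - (-30)*(-3*3) = 55 - (-30)*(-9) = 55 - 1*270 = 55 - 270 = -215)
v = 5*I*√51/3 (v = √(220/3 - 215) = √(-425/3) = 5*I*√51/3 ≈ 11.902*I)
-179 + v = -179 + 5*I*√51/3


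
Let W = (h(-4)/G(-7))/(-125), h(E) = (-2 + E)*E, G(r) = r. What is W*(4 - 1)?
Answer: 72/875 ≈ 0.082286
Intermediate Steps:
h(E) = E*(-2 + E)
W = 24/875 (W = (-4*(-2 - 4)/(-7))/(-125) = (-4*(-6)*(-⅐))*(-1/125) = (24*(-⅐))*(-1/125) = -24/7*(-1/125) = 24/875 ≈ 0.027429)
W*(4 - 1) = 24*(4 - 1)/875 = (24/875)*3 = 72/875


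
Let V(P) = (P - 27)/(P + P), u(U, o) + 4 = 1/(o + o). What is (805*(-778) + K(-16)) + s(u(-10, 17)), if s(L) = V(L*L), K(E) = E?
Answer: -845513581/1350 ≈ -6.2631e+5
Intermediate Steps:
u(U, o) = -4 + 1/(2*o) (u(U, o) = -4 + 1/(o + o) = -4 + 1/(2*o))
V(P) = (-27 + P)/(2*P) (V(P) = (-27 + P)/((2*P)) = (-27 + P)*(1/(2*P)) = (-27 + P)/(2*P))
s(L) = (-27 + L²)/(2*L²) (s(L) = (-27 + L*L)/(2*((L*L))) = (-27 + L²)/(2*(L²)) = (-27 + L²)/(2*L²))
(805*(-778) + K(-16)) + s(u(-10, 17)) = (805*(-778) - 16) + (-27 + (-4 + (½)/17)²)/(2*(-4 + (½)/17)²) = (-626290 - 16) + (-27 + (-4 + (½)*(1/17))²)/(2*(-4 + (½)*(1/17))²) = -626306 + (-27 + (-4 + 1/34)²)/(2*(-4 + 1/34)²) = -626306 + (-27 + (-135/34)²)/(2*(-135/34)²) = -626306 + (½)*(1156/18225)*(-27 + 18225/1156) = -626306 + (½)*(1156/18225)*(-12987/1156) = -626306 - 481/1350 = -845513581/1350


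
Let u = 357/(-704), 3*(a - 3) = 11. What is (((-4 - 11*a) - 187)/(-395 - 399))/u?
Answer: -279136/425187 ≈ -0.65650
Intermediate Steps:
a = 20/3 (a = 3 + (⅓)*11 = 3 + 11/3 = 20/3 ≈ 6.6667)
u = -357/704 (u = 357*(-1/704) = -357/704 ≈ -0.50710)
(((-4 - 11*a) - 187)/(-395 - 399))/u = (((-4 - 11*20/3) - 187)/(-395 - 399))/(-357/704) = (((-4 - 220/3) - 187)/(-794))*(-704/357) = ((-232/3 - 187)*(-1/794))*(-704/357) = -793/3*(-1/794)*(-704/357) = (793/2382)*(-704/357) = -279136/425187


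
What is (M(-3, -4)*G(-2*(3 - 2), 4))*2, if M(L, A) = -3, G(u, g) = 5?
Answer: -30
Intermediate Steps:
(M(-3, -4)*G(-2*(3 - 2), 4))*2 = -3*5*2 = -15*2 = -30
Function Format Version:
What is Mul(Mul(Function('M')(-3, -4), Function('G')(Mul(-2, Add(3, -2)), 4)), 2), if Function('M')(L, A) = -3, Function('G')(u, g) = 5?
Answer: -30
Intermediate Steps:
Mul(Mul(Function('M')(-3, -4), Function('G')(Mul(-2, Add(3, -2)), 4)), 2) = Mul(Mul(-3, 5), 2) = Mul(-15, 2) = -30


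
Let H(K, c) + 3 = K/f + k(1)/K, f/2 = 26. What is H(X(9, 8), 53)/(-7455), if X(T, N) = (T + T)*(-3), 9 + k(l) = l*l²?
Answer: 2731/5233410 ≈ 0.00052184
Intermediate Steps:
f = 52 (f = 2*26 = 52)
k(l) = -9 + l³ (k(l) = -9 + l*l² = -9 + l³)
X(T, N) = -6*T (X(T, N) = (2*T)*(-3) = -6*T)
H(K, c) = -3 - 8/K + K/52 (H(K, c) = -3 + (K/52 + (-9 + 1³)/K) = -3 + (K*(1/52) + (-9 + 1)/K) = -3 + (K/52 - 8/K) = -3 + (-8/K + K/52) = -3 - 8/K + K/52)
H(X(9, 8), 53)/(-7455) = (-3 - 8/((-6*9)) + (-6*9)/52)/(-7455) = (-3 - 8/(-54) + (1/52)*(-54))*(-1/7455) = (-3 - 8*(-1/54) - 27/26)*(-1/7455) = (-3 + 4/27 - 27/26)*(-1/7455) = -2731/702*(-1/7455) = 2731/5233410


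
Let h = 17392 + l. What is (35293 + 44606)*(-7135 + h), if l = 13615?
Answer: 1907348928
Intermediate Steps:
h = 31007 (h = 17392 + 13615 = 31007)
(35293 + 44606)*(-7135 + h) = (35293 + 44606)*(-7135 + 31007) = 79899*23872 = 1907348928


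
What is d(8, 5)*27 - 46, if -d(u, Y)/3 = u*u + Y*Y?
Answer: -7255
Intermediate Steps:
d(u, Y) = -3*Y² - 3*u² (d(u, Y) = -3*(u*u + Y*Y) = -3*(u² + Y²) = -3*(Y² + u²) = -3*Y² - 3*u²)
d(8, 5)*27 - 46 = (-3*5² - 3*8²)*27 - 46 = (-3*25 - 3*64)*27 - 46 = (-75 - 192)*27 - 46 = -267*27 - 46 = -7209 - 46 = -7255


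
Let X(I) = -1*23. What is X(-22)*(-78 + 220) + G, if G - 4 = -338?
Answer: -3600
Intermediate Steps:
G = -334 (G = 4 - 338 = -334)
X(I) = -23
X(-22)*(-78 + 220) + G = -23*(-78 + 220) - 334 = -23*142 - 334 = -3266 - 334 = -3600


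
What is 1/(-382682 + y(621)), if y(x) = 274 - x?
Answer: -1/383029 ≈ -2.6108e-6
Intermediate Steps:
1/(-382682 + y(621)) = 1/(-382682 + (274 - 1*621)) = 1/(-382682 + (274 - 621)) = 1/(-382682 - 347) = 1/(-383029) = -1/383029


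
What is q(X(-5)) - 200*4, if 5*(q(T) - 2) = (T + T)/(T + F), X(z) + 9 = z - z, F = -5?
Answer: -27921/35 ≈ -797.74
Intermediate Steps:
X(z) = -9 (X(z) = -9 + (z - z) = -9 + 0 = -9)
q(T) = 2 + 2*T/(5*(-5 + T)) (q(T) = 2 + ((T + T)/(T - 5))/5 = 2 + ((2*T)/(-5 + T))/5 = 2 + (2*T/(-5 + T))/5 = 2 + 2*T/(5*(-5 + T)))
q(X(-5)) - 200*4 = 2*(-25 + 6*(-9))/(5*(-5 - 9)) - 200*4 = (2/5)*(-25 - 54)/(-14) - 50*16 = (2/5)*(-1/14)*(-79) - 800 = 79/35 - 800 = -27921/35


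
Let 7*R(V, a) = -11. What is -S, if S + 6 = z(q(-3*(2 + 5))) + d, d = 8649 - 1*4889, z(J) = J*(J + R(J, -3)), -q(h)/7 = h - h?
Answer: -3754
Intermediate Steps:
R(V, a) = -11/7 (R(V, a) = (⅐)*(-11) = -11/7)
q(h) = 0 (q(h) = -7*(h - h) = -7*0 = 0)
z(J) = J*(-11/7 + J) (z(J) = J*(J - 11/7) = J*(-11/7 + J))
d = 3760 (d = 8649 - 4889 = 3760)
S = 3754 (S = -6 + ((⅐)*0*(-11 + 7*0) + 3760) = -6 + ((⅐)*0*(-11 + 0) + 3760) = -6 + ((⅐)*0*(-11) + 3760) = -6 + (0 + 3760) = -6 + 3760 = 3754)
-S = -1*3754 = -3754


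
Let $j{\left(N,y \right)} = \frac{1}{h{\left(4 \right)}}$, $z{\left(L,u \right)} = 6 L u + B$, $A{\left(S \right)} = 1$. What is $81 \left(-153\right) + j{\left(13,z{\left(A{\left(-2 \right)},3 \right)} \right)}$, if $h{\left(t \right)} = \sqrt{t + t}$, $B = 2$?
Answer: $-12393 + \frac{\sqrt{2}}{4} \approx -12393.0$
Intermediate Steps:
$h{\left(t \right)} = \sqrt{2} \sqrt{t}$ ($h{\left(t \right)} = \sqrt{2 t} = \sqrt{2} \sqrt{t}$)
$z{\left(L,u \right)} = 2 + 6 L u$ ($z{\left(L,u \right)} = 6 L u + 2 = 2 + 6 L u$)
$j{\left(N,y \right)} = \frac{\sqrt{2}}{4}$ ($j{\left(N,y \right)} = \frac{1}{\sqrt{2} \sqrt{4}} = \frac{1}{\sqrt{2} \cdot 2} = \frac{1}{2 \sqrt{2}} = \frac{\sqrt{2}}{4}$)
$81 \left(-153\right) + j{\left(13,z{\left(A{\left(-2 \right)},3 \right)} \right)} = 81 \left(-153\right) + \frac{\sqrt{2}}{4} = -12393 + \frac{\sqrt{2}}{4}$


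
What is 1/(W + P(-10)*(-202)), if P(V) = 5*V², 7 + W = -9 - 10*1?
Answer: -1/101026 ≈ -9.8984e-6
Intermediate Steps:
W = -26 (W = -7 + (-9 - 10*1) = -7 + (-9 - 10) = -7 - 19 = -26)
1/(W + P(-10)*(-202)) = 1/(-26 + (5*(-10)²)*(-202)) = 1/(-26 + (5*100)*(-202)) = 1/(-26 + 500*(-202)) = 1/(-26 - 101000) = 1/(-101026) = -1/101026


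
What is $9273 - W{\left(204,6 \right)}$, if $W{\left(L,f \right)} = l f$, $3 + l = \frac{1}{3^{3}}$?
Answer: $\frac{83617}{9} \approx 9290.8$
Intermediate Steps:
$l = - \frac{80}{27}$ ($l = -3 + \frac{1}{3^{3}} = -3 + \frac{1}{27} = - \frac{80}{27} \approx -2.963$)
$W{\left(L,f \right)} = - \frac{80 f}{27}$
$9273 - W{\left(204,6 \right)} = 9273 - \left(- \frac{80}{27}\right) 6 = 9273 - - \frac{160}{9} = 9273 + \frac{160}{9} = \frac{83617}{9}$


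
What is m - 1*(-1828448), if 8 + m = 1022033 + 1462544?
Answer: 4313017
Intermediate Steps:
m = 2484569 (m = -8 + (1022033 + 1462544) = -8 + 2484577 = 2484569)
m - 1*(-1828448) = 2484569 - 1*(-1828448) = 2484569 + 1828448 = 4313017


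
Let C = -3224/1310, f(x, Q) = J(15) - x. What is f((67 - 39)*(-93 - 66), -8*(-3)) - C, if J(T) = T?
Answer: 2927497/655 ≈ 4469.5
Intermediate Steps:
f(x, Q) = 15 - x
C = -1612/655 (C = -3224*1/1310 = -1612/655 ≈ -2.4611)
f((67 - 39)*(-93 - 66), -8*(-3)) - C = (15 - (67 - 39)*(-93 - 66)) - 1*(-1612/655) = (15 - 28*(-159)) + 1612/655 = (15 - 1*(-4452)) + 1612/655 = (15 + 4452) + 1612/655 = 4467 + 1612/655 = 2927497/655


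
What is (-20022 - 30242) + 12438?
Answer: -37826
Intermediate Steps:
(-20022 - 30242) + 12438 = -50264 + 12438 = -37826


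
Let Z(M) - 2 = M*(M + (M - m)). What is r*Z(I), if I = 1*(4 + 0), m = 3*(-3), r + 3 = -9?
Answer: -840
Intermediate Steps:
r = -12 (r = -3 - 9 = -12)
m = -9
I = 4 (I = 1*4 = 4)
Z(M) = 2 + M*(9 + 2*M) (Z(M) = 2 + M*(M + (M - 1*(-9))) = 2 + M*(M + (M + 9)) = 2 + M*(M + (9 + M)) = 2 + M*(9 + 2*M))
r*Z(I) = -12*(2 + 2*4² + 9*4) = -12*(2 + 2*16 + 36) = -12*(2 + 32 + 36) = -12*70 = -840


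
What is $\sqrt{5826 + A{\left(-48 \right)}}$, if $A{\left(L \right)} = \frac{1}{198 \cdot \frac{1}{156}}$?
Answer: $\frac{2 \sqrt{1586343}}{33} \approx 76.333$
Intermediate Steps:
$A{\left(L \right)} = \frac{26}{33}$ ($A{\left(L \right)} = \frac{1}{198 \cdot \frac{1}{156}} = \frac{1}{\frac{33}{26}} = \frac{26}{33}$)
$\sqrt{5826 + A{\left(-48 \right)}} = \sqrt{5826 + \frac{26}{33}} = \sqrt{\frac{192284}{33}} = \frac{2 \sqrt{1586343}}{33}$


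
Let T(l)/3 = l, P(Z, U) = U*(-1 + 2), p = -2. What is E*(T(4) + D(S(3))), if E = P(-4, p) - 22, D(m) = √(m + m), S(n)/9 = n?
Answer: -288 - 72*√6 ≈ -464.36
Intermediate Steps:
P(Z, U) = U (P(Z, U) = U*1 = U)
S(n) = 9*n
T(l) = 3*l
D(m) = √2*√m (D(m) = √(2*m) = √2*√m)
E = -24 (E = -2 - 22 = -24)
E*(T(4) + D(S(3))) = -24*(3*4 + √2*√(9*3)) = -24*(12 + √2*√27) = -24*(12 + √2*(3*√3)) = -24*(12 + 3*√6) = -288 - 72*√6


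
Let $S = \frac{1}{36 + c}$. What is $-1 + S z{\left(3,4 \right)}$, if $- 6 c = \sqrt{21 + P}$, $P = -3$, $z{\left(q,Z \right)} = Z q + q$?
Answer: $- \frac{1511}{2591} + \frac{15 \sqrt{2}}{2591} \approx -0.57499$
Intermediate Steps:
$z{\left(q,Z \right)} = q + Z q$
$c = - \frac{\sqrt{2}}{2}$ ($c = - \frac{\sqrt{21 - 3}}{6} = - \frac{\sqrt{18}}{6} = - \frac{3 \sqrt{2}}{6} = - \frac{\sqrt{2}}{2} \approx -0.70711$)
$S = \frac{1}{36 - \frac{\sqrt{2}}{2}} \approx 0.028334$
$-1 + S z{\left(3,4 \right)} = -1 + \left(\frac{72}{2591} + \frac{\sqrt{2}}{2591}\right) 3 \left(1 + 4\right) = -1 + \left(\frac{72}{2591} + \frac{\sqrt{2}}{2591}\right) 3 \cdot 5 = -1 + \left(\frac{72}{2591} + \frac{\sqrt{2}}{2591}\right) 15 = -1 + \left(\frac{1080}{2591} + \frac{15 \sqrt{2}}{2591}\right) = - \frac{1511}{2591} + \frac{15 \sqrt{2}}{2591}$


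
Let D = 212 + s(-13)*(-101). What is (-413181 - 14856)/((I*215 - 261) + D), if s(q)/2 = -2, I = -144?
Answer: 428037/30605 ≈ 13.986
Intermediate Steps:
s(q) = -4 (s(q) = 2*(-2) = -4)
D = 616 (D = 212 - 4*(-101) = 212 + 404 = 616)
(-413181 - 14856)/((I*215 - 261) + D) = (-413181 - 14856)/((-144*215 - 261) + 616) = -428037/((-30960 - 261) + 616) = -428037/(-31221 + 616) = -428037/(-30605) = -428037*(-1/30605) = 428037/30605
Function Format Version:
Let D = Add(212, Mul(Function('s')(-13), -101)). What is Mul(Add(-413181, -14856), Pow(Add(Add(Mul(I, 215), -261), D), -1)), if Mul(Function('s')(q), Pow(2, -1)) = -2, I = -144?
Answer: Rational(428037, 30605) ≈ 13.986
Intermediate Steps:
Function('s')(q) = -4 (Function('s')(q) = Mul(2, -2) = -4)
D = 616 (D = Add(212, Mul(-4, -101)) = Add(212, 404) = 616)
Mul(Add(-413181, -14856), Pow(Add(Add(Mul(I, 215), -261), D), -1)) = Mul(Add(-413181, -14856), Pow(Add(Add(Mul(-144, 215), -261), 616), -1)) = Mul(-428037, Pow(Add(Add(-30960, -261), 616), -1)) = Mul(-428037, Pow(Add(-31221, 616), -1)) = Mul(-428037, Pow(-30605, -1)) = Mul(-428037, Rational(-1, 30605)) = Rational(428037, 30605)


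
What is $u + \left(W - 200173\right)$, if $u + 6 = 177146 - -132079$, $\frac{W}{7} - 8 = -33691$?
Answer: $-126735$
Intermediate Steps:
$W = -235781$ ($W = 56 + 7 \left(-33691\right) = 56 - 235837 = -235781$)
$u = 309219$ ($u = -6 + \left(177146 - -132079\right) = -6 + \left(177146 + 132079\right) = -6 + 309225 = 309219$)
$u + \left(W - 200173\right) = 309219 - 435954 = -126735$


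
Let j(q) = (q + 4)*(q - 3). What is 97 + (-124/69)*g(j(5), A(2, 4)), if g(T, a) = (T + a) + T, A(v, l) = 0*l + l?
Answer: 1733/69 ≈ 25.116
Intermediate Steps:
j(q) = (-3 + q)*(4 + q) (j(q) = (4 + q)*(-3 + q) = (-3 + q)*(4 + q))
A(v, l) = l (A(v, l) = 0 + l = l)
g(T, a) = a + 2*T
97 + (-124/69)*g(j(5), A(2, 4)) = 97 + (-124/69)*(4 + 2*(-12 + 5 + 5²)) = 97 + (-124*1/69)*(4 + 2*(-12 + 5 + 25)) = 97 - 124*(4 + 2*18)/69 = 97 - 124*(4 + 36)/69 = 97 - 124/69*40 = 97 - 4960/69 = 1733/69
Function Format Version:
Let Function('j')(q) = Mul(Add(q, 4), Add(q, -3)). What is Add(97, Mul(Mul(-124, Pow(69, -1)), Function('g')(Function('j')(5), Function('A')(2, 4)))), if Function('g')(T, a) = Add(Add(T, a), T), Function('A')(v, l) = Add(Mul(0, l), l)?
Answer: Rational(1733, 69) ≈ 25.116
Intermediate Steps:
Function('j')(q) = Mul(Add(-3, q), Add(4, q)) (Function('j')(q) = Mul(Add(4, q), Add(-3, q)) = Mul(Add(-3, q), Add(4, q)))
Function('A')(v, l) = l (Function('A')(v, l) = Add(0, l) = l)
Function('g')(T, a) = Add(a, Mul(2, T))
Add(97, Mul(Mul(-124, Pow(69, -1)), Function('g')(Function('j')(5), Function('A')(2, 4)))) = Add(97, Mul(Mul(-124, Pow(69, -1)), Add(4, Mul(2, Add(-12, 5, Pow(5, 2)))))) = Add(97, Mul(Mul(-124, Rational(1, 69)), Add(4, Mul(2, Add(-12, 5, 25))))) = Add(97, Mul(Rational(-124, 69), Add(4, Mul(2, 18)))) = Add(97, Mul(Rational(-124, 69), Add(4, 36))) = Add(97, Mul(Rational(-124, 69), 40)) = Add(97, Rational(-4960, 69)) = Rational(1733, 69)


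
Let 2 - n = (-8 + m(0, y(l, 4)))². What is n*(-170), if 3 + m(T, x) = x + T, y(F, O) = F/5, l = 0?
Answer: 20230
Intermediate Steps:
y(F, O) = F/5 (y(F, O) = F*(⅕) = F/5)
m(T, x) = -3 + T + x (m(T, x) = -3 + (x + T) = -3 + (T + x) = -3 + T + x)
n = -119 (n = 2 - (-8 + (-3 + 0 + (⅕)*0))² = 2 - (-8 + (-3 + 0 + 0))² = 2 - (-8 - 3)² = 2 - 1*(-11)² = 2 - 1*121 = 2 - 121 = -119)
n*(-170) = -119*(-170) = 20230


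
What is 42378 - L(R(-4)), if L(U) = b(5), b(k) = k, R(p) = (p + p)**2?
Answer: 42373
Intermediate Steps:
R(p) = 4*p**2 (R(p) = (2*p)**2 = 4*p**2)
L(U) = 5
42378 - L(R(-4)) = 42378 - 1*5 = 42378 - 5 = 42373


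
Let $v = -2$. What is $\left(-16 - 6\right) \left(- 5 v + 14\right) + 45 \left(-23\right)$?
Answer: $-1563$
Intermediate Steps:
$\left(-16 - 6\right) \left(- 5 v + 14\right) + 45 \left(-23\right) = \left(-16 - 6\right) \left(\left(-5\right) \left(-2\right) + 14\right) + 45 \left(-23\right) = - 22 \left(10 + 14\right) - 1035 = \left(-22\right) 24 - 1035 = -528 - 1035 = -1563$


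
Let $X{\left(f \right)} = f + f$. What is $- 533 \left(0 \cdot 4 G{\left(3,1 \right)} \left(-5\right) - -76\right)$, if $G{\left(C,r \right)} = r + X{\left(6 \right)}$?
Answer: $-40508$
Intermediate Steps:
$X{\left(f \right)} = 2 f$
$G{\left(C,r \right)} = 12 + r$ ($G{\left(C,r \right)} = r + 2 \cdot 6 = r + 12 = 12 + r$)
$- 533 \left(0 \cdot 4 G{\left(3,1 \right)} \left(-5\right) - -76\right) = - 533 \left(0 \cdot 4 \left(12 + 1\right) \left(-5\right) - -76\right) = - 533 \left(0 \cdot 13 \left(-5\right) + 76\right) = - 533 \left(0 \left(-5\right) + 76\right) = - 533 \left(0 + 76\right) = \left(-533\right) 76 = -40508$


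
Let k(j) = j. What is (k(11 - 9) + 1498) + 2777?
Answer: 4277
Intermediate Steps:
(k(11 - 9) + 1498) + 2777 = ((11 - 9) + 1498) + 2777 = (2 + 1498) + 2777 = 1500 + 2777 = 4277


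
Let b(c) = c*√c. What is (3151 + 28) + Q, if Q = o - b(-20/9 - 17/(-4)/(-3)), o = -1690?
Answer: 1489 + 131*I*√131/216 ≈ 1489.0 + 6.9415*I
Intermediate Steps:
b(c) = c^(3/2)
Q = -1690 + 131*I*√131/216 (Q = -1690 - (-20/9 - 17/(-4)/(-3))^(3/2) = -1690 - (-20*⅑ - 17*(-¼)*(-⅓))^(3/2) = -1690 - (-20/9 + (17/4)*(-⅓))^(3/2) = -1690 - (-20/9 - 17/12)^(3/2) = -1690 - (-131/36)^(3/2) = -1690 - (-131)*I*√131/216 = -1690 + 131*I*√131/216 ≈ -1690.0 + 6.9415*I)
(3151 + 28) + Q = (3151 + 28) + (-1690 + 131*I*√131/216) = 3179 + (-1690 + 131*I*√131/216) = 1489 + 131*I*√131/216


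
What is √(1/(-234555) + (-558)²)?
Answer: √17130016777021545/234555 ≈ 558.00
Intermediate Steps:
√(1/(-234555) + (-558)²) = √(-1/234555 + 311364) = √(73031983019/234555) = √17130016777021545/234555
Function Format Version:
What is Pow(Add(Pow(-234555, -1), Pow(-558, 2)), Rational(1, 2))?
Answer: Mul(Rational(1, 234555), Pow(17130016777021545, Rational(1, 2))) ≈ 558.00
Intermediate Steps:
Pow(Add(Pow(-234555, -1), Pow(-558, 2)), Rational(1, 2)) = Pow(Add(Rational(-1, 234555), 311364), Rational(1, 2)) = Pow(Rational(73031983019, 234555), Rational(1, 2)) = Mul(Rational(1, 234555), Pow(17130016777021545, Rational(1, 2)))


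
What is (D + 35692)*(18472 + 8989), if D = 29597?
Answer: 1792901229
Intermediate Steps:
(D + 35692)*(18472 + 8989) = (29597 + 35692)*(18472 + 8989) = 65289*27461 = 1792901229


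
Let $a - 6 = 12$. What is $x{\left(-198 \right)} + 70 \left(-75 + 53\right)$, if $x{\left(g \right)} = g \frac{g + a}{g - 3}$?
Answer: $- \frac{115060}{67} \approx -1717.3$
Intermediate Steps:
$a = 18$ ($a = 6 + 12 = 18$)
$x{\left(g \right)} = \frac{g \left(18 + g\right)}{-3 + g}$ ($x{\left(g \right)} = g \frac{g + 18}{g - 3} = g \frac{18 + g}{-3 + g} = \frac{g \left(18 + g\right)}{-3 + g}$)
$x{\left(-198 \right)} + 70 \left(-75 + 53\right) = - \frac{198 \left(18 - 198\right)}{-3 - 198} + 70 \left(-75 + 53\right) = \left(-198\right) \frac{1}{-201} \left(-180\right) + 70 \left(-22\right) = \left(-198\right) \left(- \frac{1}{201}\right) \left(-180\right) - 1540 = - \frac{11880}{67} - 1540 = - \frac{115060}{67}$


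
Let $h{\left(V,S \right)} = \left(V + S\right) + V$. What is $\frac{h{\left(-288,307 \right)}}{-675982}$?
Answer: $\frac{269}{675982} \approx 0.00039794$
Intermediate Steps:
$h{\left(V,S \right)} = S + 2 V$ ($h{\left(V,S \right)} = \left(S + V\right) + V = S + 2 V$)
$\frac{h{\left(-288,307 \right)}}{-675982} = \frac{307 + 2 \left(-288\right)}{-675982} = \left(307 - 576\right) \left(- \frac{1}{675982}\right) = \left(-269\right) \left(- \frac{1}{675982}\right) = \frac{269}{675982}$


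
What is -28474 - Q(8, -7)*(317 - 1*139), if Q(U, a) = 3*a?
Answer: -24736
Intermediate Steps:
-28474 - Q(8, -7)*(317 - 1*139) = -28474 - 3*(-7)*(317 - 1*139) = -28474 - (-21)*(317 - 139) = -28474 - (-21)*178 = -28474 - 1*(-3738) = -28474 + 3738 = -24736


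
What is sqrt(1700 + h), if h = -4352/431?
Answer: 2*sqrt(78479497)/431 ≈ 41.108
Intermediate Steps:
h = -4352/431 (h = -4352*1/431 = -4352/431 ≈ -10.097)
sqrt(1700 + h) = sqrt(1700 - 4352/431) = sqrt(728348/431) = 2*sqrt(78479497)/431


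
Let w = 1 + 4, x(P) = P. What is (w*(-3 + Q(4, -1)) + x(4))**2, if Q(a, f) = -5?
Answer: 1296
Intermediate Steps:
w = 5
(w*(-3 + Q(4, -1)) + x(4))**2 = (5*(-3 - 5) + 4)**2 = (5*(-8) + 4)**2 = (-40 + 4)**2 = (-36)**2 = 1296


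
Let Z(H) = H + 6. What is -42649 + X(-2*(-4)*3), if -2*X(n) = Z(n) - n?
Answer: -42652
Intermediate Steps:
Z(H) = 6 + H
X(n) = -3 (X(n) = -((6 + n) - n)/2 = -½*6 = -3)
-42649 + X(-2*(-4)*3) = -42649 - 3 = -42652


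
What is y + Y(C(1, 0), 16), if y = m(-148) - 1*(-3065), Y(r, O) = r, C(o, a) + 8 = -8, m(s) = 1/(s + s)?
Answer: 902503/296 ≈ 3049.0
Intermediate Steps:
m(s) = 1/(2*s)
C(o, a) = -16 (C(o, a) = -8 - 8 = -16)
y = 907239/296 (y = (1/2)/(-148) - 1*(-3065) = (1/2)*(-1/148) + 3065 = -1/296 + 3065 = 907239/296 ≈ 3065.0)
y + Y(C(1, 0), 16) = 907239/296 - 16 = 902503/296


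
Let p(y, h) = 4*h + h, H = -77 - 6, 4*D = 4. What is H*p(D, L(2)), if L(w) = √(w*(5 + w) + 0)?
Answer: -415*√14 ≈ -1552.8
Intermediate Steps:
L(w) = √(w*(5 + w))
D = 1 (D = (¼)*4 = 1)
H = -83
p(y, h) = 5*h
H*p(D, L(2)) = -415*√(2*(5 + 2)) = -415*√(2*7) = -415*√14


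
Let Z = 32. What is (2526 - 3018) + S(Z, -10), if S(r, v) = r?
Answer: -460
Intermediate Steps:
(2526 - 3018) + S(Z, -10) = (2526 - 3018) + 32 = -492 + 32 = -460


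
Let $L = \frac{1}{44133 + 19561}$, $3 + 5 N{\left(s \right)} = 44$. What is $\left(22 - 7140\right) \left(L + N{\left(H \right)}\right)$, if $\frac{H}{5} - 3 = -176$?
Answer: $- \frac{9294182581}{159235} \approx -58368.0$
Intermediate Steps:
$H = -865$ ($H = 15 + 5 \left(-176\right) = 15 - 880 = -865$)
$N{\left(s \right)} = \frac{41}{5}$ ($N{\left(s \right)} = - \frac{3}{5} + \frac{1}{5} \cdot 44 = - \frac{3}{5} + \frac{44}{5} = \frac{41}{5}$)
$L = \frac{1}{63694} \approx 1.57 \cdot 10^{-5}$
$\left(22 - 7140\right) \left(L + N{\left(H \right)}\right) = \left(22 - 7140\right) \left(\frac{1}{63694} + \frac{41}{5}\right) = \left(-7118\right) \frac{2611459}{318470} = - \frac{9294182581}{159235}$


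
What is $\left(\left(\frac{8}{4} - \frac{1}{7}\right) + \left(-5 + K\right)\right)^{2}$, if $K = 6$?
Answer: $\frac{400}{49} \approx 8.1633$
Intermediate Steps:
$\left(\left(\frac{8}{4} - \frac{1}{7}\right) + \left(-5 + K\right)\right)^{2} = \left(\left(\frac{8}{4} - \frac{1}{7}\right) + \left(-5 + 6\right)\right)^{2} = \left(\left(8 \cdot \frac{1}{4} - \frac{1}{7}\right) + 1\right)^{2} = \left(\left(2 - \frac{1}{7}\right) + 1\right)^{2} = \left(\frac{13}{7} + 1\right)^{2} = \left(\frac{20}{7}\right)^{2} = \frac{400}{49}$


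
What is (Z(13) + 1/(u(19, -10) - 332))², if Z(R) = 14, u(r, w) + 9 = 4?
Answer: 22250089/113569 ≈ 195.92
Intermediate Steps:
u(r, w) = -5 (u(r, w) = -9 + 4 = -5)
(Z(13) + 1/(u(19, -10) - 332))² = (14 + 1/(-5 - 332))² = (14 + 1/(-337))² = (14 - 1/337)² = (4717/337)² = 22250089/113569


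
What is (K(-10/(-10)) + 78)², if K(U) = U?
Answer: 6241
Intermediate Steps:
(K(-10/(-10)) + 78)² = (-10/(-10) + 78)² = (-10*(-⅒) + 78)² = (1 + 78)² = 79² = 6241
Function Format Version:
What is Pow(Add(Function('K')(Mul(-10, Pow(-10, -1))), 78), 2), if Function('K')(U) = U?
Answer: 6241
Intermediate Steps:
Pow(Add(Function('K')(Mul(-10, Pow(-10, -1))), 78), 2) = Pow(Add(Mul(-10, Pow(-10, -1)), 78), 2) = Pow(Add(Mul(-10, Rational(-1, 10)), 78), 2) = Pow(Add(1, 78), 2) = Pow(79, 2) = 6241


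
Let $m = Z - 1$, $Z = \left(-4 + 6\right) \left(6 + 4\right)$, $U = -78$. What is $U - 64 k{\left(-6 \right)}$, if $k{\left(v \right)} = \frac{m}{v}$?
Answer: $\frac{374}{3} \approx 124.67$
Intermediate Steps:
$Z = 20$ ($Z = 2 \cdot 10 = 20$)
$m = 19$ ($m = 20 - 1 = 19$)
$k{\left(v \right)} = \frac{19}{v}$
$U - 64 k{\left(-6 \right)} = -78 - 64 \frac{19}{-6} = -78 - 64 \cdot 19 \left(- \frac{1}{6}\right) = -78 - - \frac{608}{3} = -78 + \frac{608}{3} = \frac{374}{3}$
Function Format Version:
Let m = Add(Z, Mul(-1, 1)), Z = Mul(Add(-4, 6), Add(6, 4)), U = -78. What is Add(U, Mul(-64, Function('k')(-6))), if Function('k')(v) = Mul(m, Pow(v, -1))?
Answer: Rational(374, 3) ≈ 124.67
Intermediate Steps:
Z = 20 (Z = Mul(2, 10) = 20)
m = 19 (m = Add(20, Mul(-1, 1)) = Add(20, -1) = 19)
Function('k')(v) = Mul(19, Pow(v, -1))
Add(U, Mul(-64, Function('k')(-6))) = Add(-78, Mul(-64, Mul(19, Pow(-6, -1)))) = Add(-78, Mul(-64, Mul(19, Rational(-1, 6)))) = Add(-78, Mul(-64, Rational(-19, 6))) = Add(-78, Rational(608, 3)) = Rational(374, 3)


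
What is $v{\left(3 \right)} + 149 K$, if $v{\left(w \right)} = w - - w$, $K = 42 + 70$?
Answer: $16694$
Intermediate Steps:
$K = 112$
$v{\left(w \right)} = 2 w$ ($v{\left(w \right)} = w + w = 2 w$)
$v{\left(3 \right)} + 149 K = 2 \cdot 3 + 149 \cdot 112 = 6 + 16688 = 16694$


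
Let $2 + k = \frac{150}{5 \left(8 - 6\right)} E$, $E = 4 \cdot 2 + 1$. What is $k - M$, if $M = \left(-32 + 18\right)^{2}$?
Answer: $-63$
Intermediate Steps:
$E = 9$ ($E = 8 + 1 = 9$)
$M = 196$ ($M = \left(-14\right)^{2} = 196$)
$k = 133$ ($k = -2 + \frac{150}{5 \left(8 - 6\right)} 9 = -2 + \frac{150}{5 \cdot 2} \cdot 9 = -2 + \frac{150}{10} \cdot 9 = -2 + 150 \cdot \frac{1}{10} \cdot 9 = -2 + 15 \cdot 9 = -2 + 135 = 133$)
$k - M = 133 - 196 = -63$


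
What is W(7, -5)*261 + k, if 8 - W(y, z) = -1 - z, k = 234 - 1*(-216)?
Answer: 1494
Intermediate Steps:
k = 450 (k = 234 + 216 = 450)
W(y, z) = 9 + z (W(y, z) = 8 - (-1 - z) = 8 + (1 + z) = 9 + z)
W(7, -5)*261 + k = (9 - 5)*261 + 450 = 4*261 + 450 = 1044 + 450 = 1494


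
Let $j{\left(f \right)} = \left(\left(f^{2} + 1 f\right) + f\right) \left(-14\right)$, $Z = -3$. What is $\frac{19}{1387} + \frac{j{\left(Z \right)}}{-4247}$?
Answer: $\frac{7313}{310031} \approx 0.023588$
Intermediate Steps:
$j{\left(f \right)} = - 28 f - 14 f^{2}$ ($j{\left(f \right)} = \left(\left(f^{2} + f\right) + f\right) \left(-14\right) = \left(\left(f + f^{2}\right) + f\right) \left(-14\right) = \left(f^{2} + 2 f\right) \left(-14\right) = - 28 f - 14 f^{2}$)
$\frac{19}{1387} + \frac{j{\left(Z \right)}}{-4247} = \frac{19}{1387} + \frac{\left(-14\right) \left(-3\right) \left(2 - 3\right)}{-4247} = 19 \cdot \frac{1}{1387} + \left(-14\right) \left(-3\right) \left(-1\right) \left(- \frac{1}{4247}\right) = \frac{1}{73} - - \frac{42}{4247} = \frac{1}{73} + \frac{42}{4247} = \frac{7313}{310031}$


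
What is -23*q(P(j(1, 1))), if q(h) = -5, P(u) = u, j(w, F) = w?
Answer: 115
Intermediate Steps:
-23*q(P(j(1, 1))) = -23*(-5) = 115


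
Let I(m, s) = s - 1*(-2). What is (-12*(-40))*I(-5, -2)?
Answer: 0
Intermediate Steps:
I(m, s) = 2 + s (I(m, s) = s + 2 = 2 + s)
(-12*(-40))*I(-5, -2) = (-12*(-40))*(2 - 2) = 480*0 = 0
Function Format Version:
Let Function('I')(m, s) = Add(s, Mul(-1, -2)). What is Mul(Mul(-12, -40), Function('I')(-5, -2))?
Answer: 0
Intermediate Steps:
Function('I')(m, s) = Add(2, s) (Function('I')(m, s) = Add(s, 2) = Add(2, s))
Mul(Mul(-12, -40), Function('I')(-5, -2)) = Mul(Mul(-12, -40), Add(2, -2)) = Mul(480, 0) = 0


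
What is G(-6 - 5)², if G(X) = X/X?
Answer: 1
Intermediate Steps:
G(X) = 1
G(-6 - 5)² = 1² = 1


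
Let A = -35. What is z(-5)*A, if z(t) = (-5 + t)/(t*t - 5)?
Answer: 35/2 ≈ 17.500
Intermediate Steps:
z(t) = (-5 + t)/(-5 + t**2) (z(t) = (-5 + t)/(t**2 - 5) = (-5 + t)/(-5 + t**2))
z(-5)*A = ((-5 - 5)/(-5 + (-5)**2))*(-35) = (-10/(-5 + 25))*(-35) = (-10/20)*(-35) = ((1/20)*(-10))*(-35) = -1/2*(-35) = 35/2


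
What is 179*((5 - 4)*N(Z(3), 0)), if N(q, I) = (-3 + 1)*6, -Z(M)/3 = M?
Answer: -2148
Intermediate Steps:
Z(M) = -3*M
N(q, I) = -12 (N(q, I) = -2*6 = -12)
179*((5 - 4)*N(Z(3), 0)) = 179*((5 - 4)*(-12)) = 179*(1*(-12)) = 179*(-12) = -2148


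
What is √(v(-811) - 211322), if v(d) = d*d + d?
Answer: 2*√111397 ≈ 667.52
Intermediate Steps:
v(d) = d + d² (v(d) = d² + d = d + d²)
√(v(-811) - 211322) = √(-811*(1 - 811) - 211322) = √(-811*(-810) - 211322) = √(656910 - 211322) = √445588 = 2*√111397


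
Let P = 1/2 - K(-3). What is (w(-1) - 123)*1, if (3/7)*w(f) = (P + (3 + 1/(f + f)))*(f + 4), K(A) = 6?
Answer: -144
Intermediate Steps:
P = -11/2 (P = 1/2 - 1*6 = ½ - 6 = -11/2 ≈ -5.5000)
w(f) = 7*(4 + f)*(-5/2 + 1/(2*f))/3 (w(f) = 7*((-11/2 + (3 + 1/(f + f)))*(f + 4))/3 = 7*((-11/2 + (3 + 1/(2*f)))*(4 + f))/3 = 7*((-5/2 + 1/(2*f))*(4 + f))/3 = 7*((4 + f)*(-5/2 + 1/(2*f)))/3 = 7*(4 + f)*(-5/2 + 1/(2*f))/3)
(w(-1) - 123)*1 = ((7/6)*(4 - 1*(-1)*(19 + 5*(-1)))/(-1) - 123)*1 = ((7/6)*(-1)*(4 - 1*(-1)*(19 - 5)) - 123)*1 = ((7/6)*(-1)*(4 - 1*(-1)*14) - 123)*1 = ((7/6)*(-1)*(4 + 14) - 123)*1 = ((7/6)*(-1)*18 - 123)*1 = (-21 - 123)*1 = -144*1 = -144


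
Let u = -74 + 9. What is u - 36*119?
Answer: -4349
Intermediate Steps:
u = -65
u - 36*119 = -65 - 36*119 = -65 - 4284 = -4349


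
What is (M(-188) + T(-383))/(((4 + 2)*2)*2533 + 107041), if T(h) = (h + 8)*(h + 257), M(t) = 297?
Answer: 47547/137437 ≈ 0.34595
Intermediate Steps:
T(h) = (8 + h)*(257 + h)
(M(-188) + T(-383))/(((4 + 2)*2)*2533 + 107041) = (297 + (2056 + (-383)² + 265*(-383)))/(((4 + 2)*2)*2533 + 107041) = (297 + (2056 + 146689 - 101495))/((6*2)*2533 + 107041) = (297 + 47250)/(12*2533 + 107041) = 47547/(30396 + 107041) = 47547/137437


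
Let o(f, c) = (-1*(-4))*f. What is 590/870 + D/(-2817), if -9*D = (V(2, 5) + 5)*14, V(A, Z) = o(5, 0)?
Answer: 508759/735237 ≈ 0.69197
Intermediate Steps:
o(f, c) = 4*f
V(A, Z) = 20 (V(A, Z) = 4*5 = 20)
D = -350/9 (D = -(20 + 5)*14/9 = -25*14/9 = -⅑*350 = -350/9 ≈ -38.889)
590/870 + D/(-2817) = 590/870 - 350/9/(-2817) = 590*(1/870) - 350/9*(-1/2817) = 59/87 + 350/25353 = 508759/735237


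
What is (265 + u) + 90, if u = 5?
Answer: 360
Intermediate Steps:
(265 + u) + 90 = (265 + 5) + 90 = 270 + 90 = 360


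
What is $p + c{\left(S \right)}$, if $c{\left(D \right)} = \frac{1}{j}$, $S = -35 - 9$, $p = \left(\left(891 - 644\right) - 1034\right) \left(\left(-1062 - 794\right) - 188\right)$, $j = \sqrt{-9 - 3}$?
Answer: $1608628 - \frac{i \sqrt{3}}{6} \approx 1.6086 \cdot 10^{6} - 0.28868 i$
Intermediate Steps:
$j = 2 i \sqrt{3}$ ($j = \sqrt{-12} = 2 i \sqrt{3} \approx 3.4641 i$)
$p = 1608628$ ($p = \left(\left(891 - 644\right) - 1034\right) \left(\left(-1062 - 794\right) - 188\right) = \left(247 - 1034\right) \left(-1856 - 188\right) = \left(-787\right) \left(-2044\right) = 1608628$)
$S = -44$ ($S = -35 - 9 = -44$)
$c{\left(D \right)} = - \frac{i \sqrt{3}}{6}$ ($c{\left(D \right)} = \frac{1}{2 i \sqrt{3}} = - \frac{i \sqrt{3}}{6}$)
$p + c{\left(S \right)} = 1608628 - \frac{i \sqrt{3}}{6}$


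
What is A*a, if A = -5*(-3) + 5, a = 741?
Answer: 14820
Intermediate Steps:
A = 20 (A = 15 + 5 = 20)
A*a = 20*741 = 14820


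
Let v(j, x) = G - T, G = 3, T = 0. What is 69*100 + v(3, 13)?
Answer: 6903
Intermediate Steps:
v(j, x) = 3 (v(j, x) = 3 - 1*0 = 3 + 0 = 3)
69*100 + v(3, 13) = 69*100 + 3 = 6900 + 3 = 6903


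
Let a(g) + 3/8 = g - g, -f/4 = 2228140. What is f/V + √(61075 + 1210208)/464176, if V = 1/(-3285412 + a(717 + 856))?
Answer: 29281434916930 + √1271283/464176 ≈ 2.9281e+13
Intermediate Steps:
f = -8912560 (f = -4*2228140 = -8912560)
a(g) = -3/8 (a(g) = -3/8 + (g - g) = -3/8 + 0 = -3/8)
V = -8/26283299 (V = 1/(-3285412 - 3/8) = 1/(-26283299/8) = -8/26283299 ≈ -3.0438e-7)
f/V + √(61075 + 1210208)/464176 = -8912560/(-8/26283299) + √(61075 + 1210208)/464176 = -8912560*(-26283299/8) + √1271283*(1/464176) = 29281434916930 + √1271283/464176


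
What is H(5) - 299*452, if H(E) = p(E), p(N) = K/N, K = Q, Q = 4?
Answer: -675736/5 ≈ -1.3515e+5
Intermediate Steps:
K = 4
p(N) = 4/N
H(E) = 4/E
H(5) - 299*452 = 4/5 - 299*452 = 4*(⅕) - 135148 = ⅘ - 135148 = -675736/5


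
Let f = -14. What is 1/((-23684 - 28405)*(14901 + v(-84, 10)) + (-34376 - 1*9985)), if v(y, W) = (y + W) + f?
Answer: -1/771638718 ≈ -1.2959e-9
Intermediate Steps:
v(y, W) = -14 + W + y (v(y, W) = (y + W) - 14 = (W + y) - 14 = -14 + W + y)
1/((-23684 - 28405)*(14901 + v(-84, 10)) + (-34376 - 1*9985)) = 1/((-23684 - 28405)*(14901 + (-14 + 10 - 84)) + (-34376 - 1*9985)) = 1/(-52089*(14901 - 88) + (-34376 - 9985)) = 1/(-52089*14813 - 44361) = 1/(-771594357 - 44361) = 1/(-771638718) = -1/771638718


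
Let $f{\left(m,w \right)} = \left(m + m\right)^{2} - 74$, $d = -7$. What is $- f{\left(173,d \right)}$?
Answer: $-119642$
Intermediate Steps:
$f{\left(m,w \right)} = -74 + 4 m^{2}$ ($f{\left(m,w \right)} = \left(2 m\right)^{2} - 74 = 4 m^{2} - 74 = -74 + 4 m^{2}$)
$- f{\left(173,d \right)} = - (-74 + 4 \cdot 173^{2}) = - (-74 + 4 \cdot 29929) = - (-74 + 119716) = \left(-1\right) 119642 = -119642$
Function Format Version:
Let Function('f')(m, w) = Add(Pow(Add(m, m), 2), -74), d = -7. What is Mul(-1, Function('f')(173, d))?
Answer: -119642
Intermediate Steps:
Function('f')(m, w) = Add(-74, Mul(4, Pow(m, 2))) (Function('f')(m, w) = Add(Pow(Mul(2, m), 2), -74) = Add(Mul(4, Pow(m, 2)), -74) = Add(-74, Mul(4, Pow(m, 2))))
Mul(-1, Function('f')(173, d)) = Mul(-1, Add(-74, Mul(4, Pow(173, 2)))) = Mul(-1, Add(-74, Mul(4, 29929))) = Mul(-1, Add(-74, 119716)) = Mul(-1, 119642) = -119642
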